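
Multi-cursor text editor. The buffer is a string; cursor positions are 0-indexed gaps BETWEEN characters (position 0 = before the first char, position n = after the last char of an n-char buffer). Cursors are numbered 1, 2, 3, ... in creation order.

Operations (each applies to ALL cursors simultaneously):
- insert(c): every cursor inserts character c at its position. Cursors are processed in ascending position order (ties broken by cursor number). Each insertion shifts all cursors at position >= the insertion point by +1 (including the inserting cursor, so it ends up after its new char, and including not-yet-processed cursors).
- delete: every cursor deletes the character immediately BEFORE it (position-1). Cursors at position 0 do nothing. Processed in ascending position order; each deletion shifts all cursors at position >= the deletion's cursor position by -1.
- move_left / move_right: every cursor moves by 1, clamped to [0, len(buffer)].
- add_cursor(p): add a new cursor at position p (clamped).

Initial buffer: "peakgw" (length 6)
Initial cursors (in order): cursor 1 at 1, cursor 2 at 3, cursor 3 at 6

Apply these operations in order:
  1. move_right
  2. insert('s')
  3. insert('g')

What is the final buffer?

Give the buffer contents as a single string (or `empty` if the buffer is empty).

Answer: pesgaksggwsg

Derivation:
After op 1 (move_right): buffer="peakgw" (len 6), cursors c1@2 c2@4 c3@6, authorship ......
After op 2 (insert('s')): buffer="pesaksgws" (len 9), cursors c1@3 c2@6 c3@9, authorship ..1..2..3
After op 3 (insert('g')): buffer="pesgaksggwsg" (len 12), cursors c1@4 c2@8 c3@12, authorship ..11..22..33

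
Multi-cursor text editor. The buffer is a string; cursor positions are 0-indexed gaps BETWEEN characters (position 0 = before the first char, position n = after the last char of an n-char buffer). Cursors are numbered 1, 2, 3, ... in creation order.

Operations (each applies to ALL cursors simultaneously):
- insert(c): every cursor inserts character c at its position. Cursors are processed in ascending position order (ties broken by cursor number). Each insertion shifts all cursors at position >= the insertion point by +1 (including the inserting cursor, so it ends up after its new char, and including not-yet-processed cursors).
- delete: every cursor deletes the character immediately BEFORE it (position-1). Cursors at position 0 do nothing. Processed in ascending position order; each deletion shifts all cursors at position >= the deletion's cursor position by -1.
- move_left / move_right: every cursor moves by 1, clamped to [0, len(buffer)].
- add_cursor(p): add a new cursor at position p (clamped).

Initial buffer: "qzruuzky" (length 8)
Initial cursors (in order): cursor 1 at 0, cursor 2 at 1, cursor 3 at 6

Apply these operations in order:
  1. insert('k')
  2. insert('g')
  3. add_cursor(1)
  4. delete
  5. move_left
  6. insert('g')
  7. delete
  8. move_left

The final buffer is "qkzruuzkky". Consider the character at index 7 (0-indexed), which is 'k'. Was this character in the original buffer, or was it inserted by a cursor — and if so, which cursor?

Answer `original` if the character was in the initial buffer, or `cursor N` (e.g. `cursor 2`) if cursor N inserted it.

Answer: cursor 3

Derivation:
After op 1 (insert('k')): buffer="kqkzruuzkky" (len 11), cursors c1@1 c2@3 c3@9, authorship 1.2.....3..
After op 2 (insert('g')): buffer="kgqkgzruuzkgky" (len 14), cursors c1@2 c2@5 c3@12, authorship 11.22.....33..
After op 3 (add_cursor(1)): buffer="kgqkgzruuzkgky" (len 14), cursors c4@1 c1@2 c2@5 c3@12, authorship 11.22.....33..
After op 4 (delete): buffer="qkzruuzkky" (len 10), cursors c1@0 c4@0 c2@2 c3@8, authorship .2.....3..
After op 5 (move_left): buffer="qkzruuzkky" (len 10), cursors c1@0 c4@0 c2@1 c3@7, authorship .2.....3..
After op 6 (insert('g')): buffer="ggqgkzruuzgkky" (len 14), cursors c1@2 c4@2 c2@4 c3@11, authorship 14.22.....33..
After op 7 (delete): buffer="qkzruuzkky" (len 10), cursors c1@0 c4@0 c2@1 c3@7, authorship .2.....3..
After op 8 (move_left): buffer="qkzruuzkky" (len 10), cursors c1@0 c2@0 c4@0 c3@6, authorship .2.....3..
Authorship (.=original, N=cursor N): . 2 . . . . . 3 . .
Index 7: author = 3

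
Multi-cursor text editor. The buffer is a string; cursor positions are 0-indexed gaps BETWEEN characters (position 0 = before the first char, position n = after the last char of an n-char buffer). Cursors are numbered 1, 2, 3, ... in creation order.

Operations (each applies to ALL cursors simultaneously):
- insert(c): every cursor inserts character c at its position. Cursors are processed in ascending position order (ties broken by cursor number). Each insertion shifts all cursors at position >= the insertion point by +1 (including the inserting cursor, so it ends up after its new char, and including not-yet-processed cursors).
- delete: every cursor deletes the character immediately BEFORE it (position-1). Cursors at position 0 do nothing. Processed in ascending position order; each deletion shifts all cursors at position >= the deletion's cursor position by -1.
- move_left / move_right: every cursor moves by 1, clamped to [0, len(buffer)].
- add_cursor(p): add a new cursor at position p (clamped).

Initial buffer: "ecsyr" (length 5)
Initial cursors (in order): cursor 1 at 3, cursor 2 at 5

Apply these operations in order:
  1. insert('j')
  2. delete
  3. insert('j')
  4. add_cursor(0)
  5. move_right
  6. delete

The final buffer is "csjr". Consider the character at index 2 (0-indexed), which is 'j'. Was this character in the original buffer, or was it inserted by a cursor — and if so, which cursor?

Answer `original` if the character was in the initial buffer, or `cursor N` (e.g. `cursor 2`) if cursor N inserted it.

After op 1 (insert('j')): buffer="ecsjyrj" (len 7), cursors c1@4 c2@7, authorship ...1..2
After op 2 (delete): buffer="ecsyr" (len 5), cursors c1@3 c2@5, authorship .....
After op 3 (insert('j')): buffer="ecsjyrj" (len 7), cursors c1@4 c2@7, authorship ...1..2
After op 4 (add_cursor(0)): buffer="ecsjyrj" (len 7), cursors c3@0 c1@4 c2@7, authorship ...1..2
After op 5 (move_right): buffer="ecsjyrj" (len 7), cursors c3@1 c1@5 c2@7, authorship ...1..2
After op 6 (delete): buffer="csjr" (len 4), cursors c3@0 c1@3 c2@4, authorship ..1.
Authorship (.=original, N=cursor N): . . 1 .
Index 2: author = 1

Answer: cursor 1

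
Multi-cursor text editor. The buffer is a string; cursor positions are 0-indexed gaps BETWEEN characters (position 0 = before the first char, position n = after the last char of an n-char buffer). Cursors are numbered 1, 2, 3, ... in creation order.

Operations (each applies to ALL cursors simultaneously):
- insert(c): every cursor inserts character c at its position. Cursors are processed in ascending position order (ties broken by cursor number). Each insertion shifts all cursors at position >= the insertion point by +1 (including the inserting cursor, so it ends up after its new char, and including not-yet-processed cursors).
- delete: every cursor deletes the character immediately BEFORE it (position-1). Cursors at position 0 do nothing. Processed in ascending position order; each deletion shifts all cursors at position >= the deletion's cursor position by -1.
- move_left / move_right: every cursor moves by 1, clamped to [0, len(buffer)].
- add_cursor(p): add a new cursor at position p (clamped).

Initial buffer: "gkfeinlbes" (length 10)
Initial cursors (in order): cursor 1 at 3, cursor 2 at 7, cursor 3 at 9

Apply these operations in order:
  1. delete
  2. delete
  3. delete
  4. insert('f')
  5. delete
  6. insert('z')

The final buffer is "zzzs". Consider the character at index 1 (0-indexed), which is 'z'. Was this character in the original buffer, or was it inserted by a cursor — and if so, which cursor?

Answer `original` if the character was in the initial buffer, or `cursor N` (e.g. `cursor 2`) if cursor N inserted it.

After op 1 (delete): buffer="gkeinbs" (len 7), cursors c1@2 c2@5 c3@6, authorship .......
After op 2 (delete): buffer="geis" (len 4), cursors c1@1 c2@3 c3@3, authorship ....
After op 3 (delete): buffer="s" (len 1), cursors c1@0 c2@0 c3@0, authorship .
After op 4 (insert('f')): buffer="fffs" (len 4), cursors c1@3 c2@3 c3@3, authorship 123.
After op 5 (delete): buffer="s" (len 1), cursors c1@0 c2@0 c3@0, authorship .
After op 6 (insert('z')): buffer="zzzs" (len 4), cursors c1@3 c2@3 c3@3, authorship 123.
Authorship (.=original, N=cursor N): 1 2 3 .
Index 1: author = 2

Answer: cursor 2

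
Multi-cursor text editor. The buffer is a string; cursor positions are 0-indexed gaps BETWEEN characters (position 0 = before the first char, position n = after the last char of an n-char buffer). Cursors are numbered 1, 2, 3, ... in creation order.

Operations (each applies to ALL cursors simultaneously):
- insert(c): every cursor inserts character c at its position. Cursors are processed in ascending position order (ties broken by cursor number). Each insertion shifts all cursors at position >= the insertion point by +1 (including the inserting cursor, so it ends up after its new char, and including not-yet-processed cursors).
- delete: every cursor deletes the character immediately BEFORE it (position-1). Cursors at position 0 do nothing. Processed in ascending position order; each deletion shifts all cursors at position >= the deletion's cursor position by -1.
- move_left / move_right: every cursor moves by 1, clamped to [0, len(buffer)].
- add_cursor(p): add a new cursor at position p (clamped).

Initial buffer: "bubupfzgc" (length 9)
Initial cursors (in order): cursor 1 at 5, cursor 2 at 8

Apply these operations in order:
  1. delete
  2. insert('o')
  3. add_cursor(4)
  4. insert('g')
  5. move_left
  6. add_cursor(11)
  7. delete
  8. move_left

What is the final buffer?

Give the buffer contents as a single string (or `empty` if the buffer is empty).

Answer: bubggfzc

Derivation:
After op 1 (delete): buffer="bubufzc" (len 7), cursors c1@4 c2@6, authorship .......
After op 2 (insert('o')): buffer="bubuofzoc" (len 9), cursors c1@5 c2@8, authorship ....1..2.
After op 3 (add_cursor(4)): buffer="bubuofzoc" (len 9), cursors c3@4 c1@5 c2@8, authorship ....1..2.
After op 4 (insert('g')): buffer="bubugogfzogc" (len 12), cursors c3@5 c1@7 c2@11, authorship ....311..22.
After op 5 (move_left): buffer="bubugogfzogc" (len 12), cursors c3@4 c1@6 c2@10, authorship ....311..22.
After op 6 (add_cursor(11)): buffer="bubugogfzogc" (len 12), cursors c3@4 c1@6 c2@10 c4@11, authorship ....311..22.
After op 7 (delete): buffer="bubggfzc" (len 8), cursors c3@3 c1@4 c2@7 c4@7, authorship ...31...
After op 8 (move_left): buffer="bubggfzc" (len 8), cursors c3@2 c1@3 c2@6 c4@6, authorship ...31...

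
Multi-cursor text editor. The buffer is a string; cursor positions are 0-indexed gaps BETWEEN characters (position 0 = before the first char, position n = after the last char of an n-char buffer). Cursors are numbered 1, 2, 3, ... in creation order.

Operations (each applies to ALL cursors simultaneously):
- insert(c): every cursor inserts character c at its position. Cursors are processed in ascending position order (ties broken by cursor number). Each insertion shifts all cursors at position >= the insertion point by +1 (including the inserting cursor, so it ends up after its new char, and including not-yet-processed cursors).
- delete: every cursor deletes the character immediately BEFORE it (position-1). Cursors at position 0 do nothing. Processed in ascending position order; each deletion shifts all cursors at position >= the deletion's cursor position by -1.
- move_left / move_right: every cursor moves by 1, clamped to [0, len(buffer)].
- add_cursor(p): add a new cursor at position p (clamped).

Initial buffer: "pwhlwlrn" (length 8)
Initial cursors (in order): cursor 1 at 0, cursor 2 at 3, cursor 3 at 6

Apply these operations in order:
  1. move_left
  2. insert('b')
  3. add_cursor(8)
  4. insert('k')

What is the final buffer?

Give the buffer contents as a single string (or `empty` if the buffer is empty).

Answer: bkpwbkhlwbkklrn

Derivation:
After op 1 (move_left): buffer="pwhlwlrn" (len 8), cursors c1@0 c2@2 c3@5, authorship ........
After op 2 (insert('b')): buffer="bpwbhlwblrn" (len 11), cursors c1@1 c2@4 c3@8, authorship 1..2...3...
After op 3 (add_cursor(8)): buffer="bpwbhlwblrn" (len 11), cursors c1@1 c2@4 c3@8 c4@8, authorship 1..2...3...
After op 4 (insert('k')): buffer="bkpwbkhlwbkklrn" (len 15), cursors c1@2 c2@6 c3@12 c4@12, authorship 11..22...334...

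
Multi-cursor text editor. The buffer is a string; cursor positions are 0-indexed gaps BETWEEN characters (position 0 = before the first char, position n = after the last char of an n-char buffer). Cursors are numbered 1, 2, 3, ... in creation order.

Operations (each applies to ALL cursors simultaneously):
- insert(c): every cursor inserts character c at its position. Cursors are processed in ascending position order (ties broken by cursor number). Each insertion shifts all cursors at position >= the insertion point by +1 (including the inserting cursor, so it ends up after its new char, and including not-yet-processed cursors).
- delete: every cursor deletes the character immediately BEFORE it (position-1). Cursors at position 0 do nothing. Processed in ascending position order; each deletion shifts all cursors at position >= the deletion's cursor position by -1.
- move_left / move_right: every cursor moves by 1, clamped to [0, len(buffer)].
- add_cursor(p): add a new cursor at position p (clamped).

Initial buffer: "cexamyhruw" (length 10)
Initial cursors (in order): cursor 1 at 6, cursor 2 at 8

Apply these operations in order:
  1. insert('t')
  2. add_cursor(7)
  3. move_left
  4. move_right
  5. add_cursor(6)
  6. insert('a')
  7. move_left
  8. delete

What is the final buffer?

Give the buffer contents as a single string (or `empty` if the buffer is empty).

After op 1 (insert('t')): buffer="cexamythrtuw" (len 12), cursors c1@7 c2@10, authorship ......1..2..
After op 2 (add_cursor(7)): buffer="cexamythrtuw" (len 12), cursors c1@7 c3@7 c2@10, authorship ......1..2..
After op 3 (move_left): buffer="cexamythrtuw" (len 12), cursors c1@6 c3@6 c2@9, authorship ......1..2..
After op 4 (move_right): buffer="cexamythrtuw" (len 12), cursors c1@7 c3@7 c2@10, authorship ......1..2..
After op 5 (add_cursor(6)): buffer="cexamythrtuw" (len 12), cursors c4@6 c1@7 c3@7 c2@10, authorship ......1..2..
After op 6 (insert('a')): buffer="cexamyataahrtauw" (len 16), cursors c4@7 c1@10 c3@10 c2@14, authorship ......4113..22..
After op 7 (move_left): buffer="cexamyataahrtauw" (len 16), cursors c4@6 c1@9 c3@9 c2@13, authorship ......4113..22..
After op 8 (delete): buffer="cexamaahrauw" (len 12), cursors c4@5 c1@6 c3@6 c2@9, authorship .....43..2..

Answer: cexamaahrauw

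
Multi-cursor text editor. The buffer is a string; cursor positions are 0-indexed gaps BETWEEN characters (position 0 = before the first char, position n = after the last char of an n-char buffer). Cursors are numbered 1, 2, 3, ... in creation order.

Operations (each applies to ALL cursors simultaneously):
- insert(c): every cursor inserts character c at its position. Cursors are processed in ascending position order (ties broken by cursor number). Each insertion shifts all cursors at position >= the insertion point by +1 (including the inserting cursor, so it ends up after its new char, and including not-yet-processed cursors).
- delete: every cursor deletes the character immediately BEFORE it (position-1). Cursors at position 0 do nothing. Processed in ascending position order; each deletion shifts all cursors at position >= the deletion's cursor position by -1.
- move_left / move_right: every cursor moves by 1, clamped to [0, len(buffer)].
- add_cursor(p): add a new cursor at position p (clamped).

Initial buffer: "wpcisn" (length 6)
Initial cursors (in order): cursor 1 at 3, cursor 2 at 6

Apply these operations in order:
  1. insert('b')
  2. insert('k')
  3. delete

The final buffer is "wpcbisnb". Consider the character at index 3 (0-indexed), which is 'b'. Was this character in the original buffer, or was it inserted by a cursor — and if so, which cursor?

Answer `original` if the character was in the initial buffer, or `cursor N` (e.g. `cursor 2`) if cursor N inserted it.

After op 1 (insert('b')): buffer="wpcbisnb" (len 8), cursors c1@4 c2@8, authorship ...1...2
After op 2 (insert('k')): buffer="wpcbkisnbk" (len 10), cursors c1@5 c2@10, authorship ...11...22
After op 3 (delete): buffer="wpcbisnb" (len 8), cursors c1@4 c2@8, authorship ...1...2
Authorship (.=original, N=cursor N): . . . 1 . . . 2
Index 3: author = 1

Answer: cursor 1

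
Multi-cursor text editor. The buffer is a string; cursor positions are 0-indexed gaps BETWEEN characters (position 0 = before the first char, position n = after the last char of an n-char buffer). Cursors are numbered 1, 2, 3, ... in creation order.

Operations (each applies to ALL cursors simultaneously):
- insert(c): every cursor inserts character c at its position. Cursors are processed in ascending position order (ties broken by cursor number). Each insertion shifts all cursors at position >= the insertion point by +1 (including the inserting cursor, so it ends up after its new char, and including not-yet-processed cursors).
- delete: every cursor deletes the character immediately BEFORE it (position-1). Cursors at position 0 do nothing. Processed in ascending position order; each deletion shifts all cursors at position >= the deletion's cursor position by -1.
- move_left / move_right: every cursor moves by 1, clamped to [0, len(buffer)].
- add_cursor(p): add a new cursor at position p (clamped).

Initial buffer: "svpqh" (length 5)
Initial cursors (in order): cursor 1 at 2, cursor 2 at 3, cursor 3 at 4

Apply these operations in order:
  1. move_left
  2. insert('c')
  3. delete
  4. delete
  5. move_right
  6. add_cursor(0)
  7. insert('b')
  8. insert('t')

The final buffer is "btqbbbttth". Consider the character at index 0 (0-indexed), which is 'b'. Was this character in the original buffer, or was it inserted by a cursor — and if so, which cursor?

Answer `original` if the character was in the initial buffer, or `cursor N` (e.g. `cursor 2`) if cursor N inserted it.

After op 1 (move_left): buffer="svpqh" (len 5), cursors c1@1 c2@2 c3@3, authorship .....
After op 2 (insert('c')): buffer="scvcpcqh" (len 8), cursors c1@2 c2@4 c3@6, authorship .1.2.3..
After op 3 (delete): buffer="svpqh" (len 5), cursors c1@1 c2@2 c3@3, authorship .....
After op 4 (delete): buffer="qh" (len 2), cursors c1@0 c2@0 c3@0, authorship ..
After op 5 (move_right): buffer="qh" (len 2), cursors c1@1 c2@1 c3@1, authorship ..
After op 6 (add_cursor(0)): buffer="qh" (len 2), cursors c4@0 c1@1 c2@1 c3@1, authorship ..
After op 7 (insert('b')): buffer="bqbbbh" (len 6), cursors c4@1 c1@5 c2@5 c3@5, authorship 4.123.
After op 8 (insert('t')): buffer="btqbbbttth" (len 10), cursors c4@2 c1@9 c2@9 c3@9, authorship 44.123123.
Authorship (.=original, N=cursor N): 4 4 . 1 2 3 1 2 3 .
Index 0: author = 4

Answer: cursor 4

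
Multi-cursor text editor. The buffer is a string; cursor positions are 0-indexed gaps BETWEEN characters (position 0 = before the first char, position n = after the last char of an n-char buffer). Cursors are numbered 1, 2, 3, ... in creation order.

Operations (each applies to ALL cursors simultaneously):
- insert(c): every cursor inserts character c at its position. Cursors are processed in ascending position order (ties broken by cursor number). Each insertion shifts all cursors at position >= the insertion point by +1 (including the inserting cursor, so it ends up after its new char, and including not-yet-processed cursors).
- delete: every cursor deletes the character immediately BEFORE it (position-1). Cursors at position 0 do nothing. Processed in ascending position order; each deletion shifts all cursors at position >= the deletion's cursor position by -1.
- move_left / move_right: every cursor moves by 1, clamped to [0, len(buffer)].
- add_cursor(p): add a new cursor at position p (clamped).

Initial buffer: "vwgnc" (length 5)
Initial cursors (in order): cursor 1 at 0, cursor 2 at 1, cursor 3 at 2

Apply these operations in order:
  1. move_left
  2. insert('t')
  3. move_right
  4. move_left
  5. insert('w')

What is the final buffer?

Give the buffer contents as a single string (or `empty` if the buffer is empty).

Answer: ttwwvtwwgnc

Derivation:
After op 1 (move_left): buffer="vwgnc" (len 5), cursors c1@0 c2@0 c3@1, authorship .....
After op 2 (insert('t')): buffer="ttvtwgnc" (len 8), cursors c1@2 c2@2 c3@4, authorship 12.3....
After op 3 (move_right): buffer="ttvtwgnc" (len 8), cursors c1@3 c2@3 c3@5, authorship 12.3....
After op 4 (move_left): buffer="ttvtwgnc" (len 8), cursors c1@2 c2@2 c3@4, authorship 12.3....
After op 5 (insert('w')): buffer="ttwwvtwwgnc" (len 11), cursors c1@4 c2@4 c3@7, authorship 1212.33....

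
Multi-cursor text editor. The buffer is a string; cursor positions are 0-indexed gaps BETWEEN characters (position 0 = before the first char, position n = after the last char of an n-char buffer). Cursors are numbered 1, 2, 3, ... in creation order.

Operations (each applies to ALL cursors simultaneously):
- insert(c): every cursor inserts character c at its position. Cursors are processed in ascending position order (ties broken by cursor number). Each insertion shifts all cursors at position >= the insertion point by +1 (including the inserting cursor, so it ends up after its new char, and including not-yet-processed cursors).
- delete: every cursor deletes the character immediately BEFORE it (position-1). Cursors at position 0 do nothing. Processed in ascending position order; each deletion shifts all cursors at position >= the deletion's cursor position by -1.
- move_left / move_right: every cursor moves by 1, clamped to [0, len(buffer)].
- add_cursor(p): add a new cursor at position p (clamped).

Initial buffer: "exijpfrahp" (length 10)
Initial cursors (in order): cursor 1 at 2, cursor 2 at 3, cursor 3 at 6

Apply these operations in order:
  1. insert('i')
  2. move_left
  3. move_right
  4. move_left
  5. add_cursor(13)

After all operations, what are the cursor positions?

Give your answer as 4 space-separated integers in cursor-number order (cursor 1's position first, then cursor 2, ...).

Answer: 2 4 8 13

Derivation:
After op 1 (insert('i')): buffer="exiiijpfirahp" (len 13), cursors c1@3 c2@5 c3@9, authorship ..1.2...3....
After op 2 (move_left): buffer="exiiijpfirahp" (len 13), cursors c1@2 c2@4 c3@8, authorship ..1.2...3....
After op 3 (move_right): buffer="exiiijpfirahp" (len 13), cursors c1@3 c2@5 c3@9, authorship ..1.2...3....
After op 4 (move_left): buffer="exiiijpfirahp" (len 13), cursors c1@2 c2@4 c3@8, authorship ..1.2...3....
After op 5 (add_cursor(13)): buffer="exiiijpfirahp" (len 13), cursors c1@2 c2@4 c3@8 c4@13, authorship ..1.2...3....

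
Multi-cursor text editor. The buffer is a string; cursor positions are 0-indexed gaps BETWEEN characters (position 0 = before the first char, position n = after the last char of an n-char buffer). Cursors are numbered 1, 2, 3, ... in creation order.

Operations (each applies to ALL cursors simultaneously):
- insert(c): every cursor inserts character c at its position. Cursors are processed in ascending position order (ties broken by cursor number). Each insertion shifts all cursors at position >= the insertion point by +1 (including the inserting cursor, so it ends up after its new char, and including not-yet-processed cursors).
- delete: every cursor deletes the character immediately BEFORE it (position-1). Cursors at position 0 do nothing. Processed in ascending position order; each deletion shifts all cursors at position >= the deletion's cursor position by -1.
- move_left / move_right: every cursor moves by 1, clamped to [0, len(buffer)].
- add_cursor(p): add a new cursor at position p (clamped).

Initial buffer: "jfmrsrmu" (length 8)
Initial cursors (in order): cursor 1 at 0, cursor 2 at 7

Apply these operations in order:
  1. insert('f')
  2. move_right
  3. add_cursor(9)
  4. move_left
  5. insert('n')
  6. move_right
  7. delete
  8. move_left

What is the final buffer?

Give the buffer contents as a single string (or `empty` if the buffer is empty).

After op 1 (insert('f')): buffer="fjfmrsrmfu" (len 10), cursors c1@1 c2@9, authorship 1.......2.
After op 2 (move_right): buffer="fjfmrsrmfu" (len 10), cursors c1@2 c2@10, authorship 1.......2.
After op 3 (add_cursor(9)): buffer="fjfmrsrmfu" (len 10), cursors c1@2 c3@9 c2@10, authorship 1.......2.
After op 4 (move_left): buffer="fjfmrsrmfu" (len 10), cursors c1@1 c3@8 c2@9, authorship 1.......2.
After op 5 (insert('n')): buffer="fnjfmrsrmnfnu" (len 13), cursors c1@2 c3@10 c2@12, authorship 11.......322.
After op 6 (move_right): buffer="fnjfmrsrmnfnu" (len 13), cursors c1@3 c3@11 c2@13, authorship 11.......322.
After op 7 (delete): buffer="fnfmrsrmnn" (len 10), cursors c1@2 c3@9 c2@10, authorship 11......32
After op 8 (move_left): buffer="fnfmrsrmnn" (len 10), cursors c1@1 c3@8 c2@9, authorship 11......32

Answer: fnfmrsrmnn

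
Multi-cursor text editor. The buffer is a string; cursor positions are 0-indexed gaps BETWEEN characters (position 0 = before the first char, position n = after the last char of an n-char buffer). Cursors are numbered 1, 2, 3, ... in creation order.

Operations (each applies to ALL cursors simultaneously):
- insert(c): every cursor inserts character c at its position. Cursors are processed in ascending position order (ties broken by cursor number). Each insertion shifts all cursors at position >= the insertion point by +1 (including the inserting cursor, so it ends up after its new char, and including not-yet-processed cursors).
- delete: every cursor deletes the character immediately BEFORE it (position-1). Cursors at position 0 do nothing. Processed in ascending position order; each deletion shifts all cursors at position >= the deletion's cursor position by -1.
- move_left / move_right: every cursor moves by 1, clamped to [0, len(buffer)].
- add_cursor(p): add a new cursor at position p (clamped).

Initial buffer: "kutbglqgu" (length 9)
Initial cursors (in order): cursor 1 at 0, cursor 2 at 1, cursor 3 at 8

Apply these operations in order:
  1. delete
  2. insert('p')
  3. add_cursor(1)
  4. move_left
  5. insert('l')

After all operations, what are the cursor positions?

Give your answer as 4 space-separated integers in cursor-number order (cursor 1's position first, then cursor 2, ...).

Answer: 4 4 12 1

Derivation:
After op 1 (delete): buffer="utbglqu" (len 7), cursors c1@0 c2@0 c3@6, authorship .......
After op 2 (insert('p')): buffer="pputbglqpu" (len 10), cursors c1@2 c2@2 c3@9, authorship 12......3.
After op 3 (add_cursor(1)): buffer="pputbglqpu" (len 10), cursors c4@1 c1@2 c2@2 c3@9, authorship 12......3.
After op 4 (move_left): buffer="pputbglqpu" (len 10), cursors c4@0 c1@1 c2@1 c3@8, authorship 12......3.
After op 5 (insert('l')): buffer="lpllputbglqlpu" (len 14), cursors c4@1 c1@4 c2@4 c3@12, authorship 41122......33.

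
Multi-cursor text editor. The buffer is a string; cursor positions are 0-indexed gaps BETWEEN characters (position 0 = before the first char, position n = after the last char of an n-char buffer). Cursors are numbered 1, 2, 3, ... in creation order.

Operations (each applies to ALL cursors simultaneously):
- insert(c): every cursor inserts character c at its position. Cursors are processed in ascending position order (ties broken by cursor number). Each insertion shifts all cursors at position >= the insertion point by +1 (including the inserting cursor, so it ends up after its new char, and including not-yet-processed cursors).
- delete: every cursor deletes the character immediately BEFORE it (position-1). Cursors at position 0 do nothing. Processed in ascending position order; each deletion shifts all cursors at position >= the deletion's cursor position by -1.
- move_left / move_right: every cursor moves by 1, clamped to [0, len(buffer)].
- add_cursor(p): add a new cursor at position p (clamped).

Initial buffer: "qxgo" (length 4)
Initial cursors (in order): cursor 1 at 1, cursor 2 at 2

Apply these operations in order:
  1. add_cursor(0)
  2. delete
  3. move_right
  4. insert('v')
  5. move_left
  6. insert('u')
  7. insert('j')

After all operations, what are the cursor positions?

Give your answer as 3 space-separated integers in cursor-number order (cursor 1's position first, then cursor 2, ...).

Answer: 9 9 9

Derivation:
After op 1 (add_cursor(0)): buffer="qxgo" (len 4), cursors c3@0 c1@1 c2@2, authorship ....
After op 2 (delete): buffer="go" (len 2), cursors c1@0 c2@0 c3@0, authorship ..
After op 3 (move_right): buffer="go" (len 2), cursors c1@1 c2@1 c3@1, authorship ..
After op 4 (insert('v')): buffer="gvvvo" (len 5), cursors c1@4 c2@4 c3@4, authorship .123.
After op 5 (move_left): buffer="gvvvo" (len 5), cursors c1@3 c2@3 c3@3, authorship .123.
After op 6 (insert('u')): buffer="gvvuuuvo" (len 8), cursors c1@6 c2@6 c3@6, authorship .121233.
After op 7 (insert('j')): buffer="gvvuuujjjvo" (len 11), cursors c1@9 c2@9 c3@9, authorship .121231233.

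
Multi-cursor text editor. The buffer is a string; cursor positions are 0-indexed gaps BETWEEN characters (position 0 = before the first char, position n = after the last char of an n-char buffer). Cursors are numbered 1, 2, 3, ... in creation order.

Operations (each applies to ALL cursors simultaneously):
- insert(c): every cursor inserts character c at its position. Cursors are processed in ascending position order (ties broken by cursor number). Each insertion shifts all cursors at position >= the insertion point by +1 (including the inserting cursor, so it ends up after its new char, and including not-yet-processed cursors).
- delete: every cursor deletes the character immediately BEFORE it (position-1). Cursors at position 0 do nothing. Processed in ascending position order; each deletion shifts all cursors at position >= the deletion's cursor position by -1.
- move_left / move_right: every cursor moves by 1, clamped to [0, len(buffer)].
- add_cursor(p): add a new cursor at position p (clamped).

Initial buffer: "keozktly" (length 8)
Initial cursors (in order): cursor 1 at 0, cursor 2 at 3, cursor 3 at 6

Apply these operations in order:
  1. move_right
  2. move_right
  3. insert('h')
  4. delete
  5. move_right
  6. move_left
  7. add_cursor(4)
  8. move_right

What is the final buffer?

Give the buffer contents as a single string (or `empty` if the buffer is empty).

After op 1 (move_right): buffer="keozktly" (len 8), cursors c1@1 c2@4 c3@7, authorship ........
After op 2 (move_right): buffer="keozktly" (len 8), cursors c1@2 c2@5 c3@8, authorship ........
After op 3 (insert('h')): buffer="kehozkhtlyh" (len 11), cursors c1@3 c2@7 c3@11, authorship ..1...2...3
After op 4 (delete): buffer="keozktly" (len 8), cursors c1@2 c2@5 c3@8, authorship ........
After op 5 (move_right): buffer="keozktly" (len 8), cursors c1@3 c2@6 c3@8, authorship ........
After op 6 (move_left): buffer="keozktly" (len 8), cursors c1@2 c2@5 c3@7, authorship ........
After op 7 (add_cursor(4)): buffer="keozktly" (len 8), cursors c1@2 c4@4 c2@5 c3@7, authorship ........
After op 8 (move_right): buffer="keozktly" (len 8), cursors c1@3 c4@5 c2@6 c3@8, authorship ........

Answer: keozktly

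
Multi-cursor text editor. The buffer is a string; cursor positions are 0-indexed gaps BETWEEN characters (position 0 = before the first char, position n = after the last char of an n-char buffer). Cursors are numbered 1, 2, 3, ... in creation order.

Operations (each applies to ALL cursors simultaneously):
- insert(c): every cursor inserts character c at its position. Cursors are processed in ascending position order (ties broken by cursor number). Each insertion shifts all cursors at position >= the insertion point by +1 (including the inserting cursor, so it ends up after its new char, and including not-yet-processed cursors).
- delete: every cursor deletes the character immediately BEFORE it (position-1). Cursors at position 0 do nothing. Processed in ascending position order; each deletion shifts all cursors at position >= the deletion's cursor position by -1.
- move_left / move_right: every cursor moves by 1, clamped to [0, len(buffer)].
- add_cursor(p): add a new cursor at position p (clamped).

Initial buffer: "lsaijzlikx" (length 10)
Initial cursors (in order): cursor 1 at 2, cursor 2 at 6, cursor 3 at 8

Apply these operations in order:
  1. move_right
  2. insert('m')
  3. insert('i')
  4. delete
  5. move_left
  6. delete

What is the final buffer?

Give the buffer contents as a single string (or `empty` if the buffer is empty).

Answer: lsmijzmimx

Derivation:
After op 1 (move_right): buffer="lsaijzlikx" (len 10), cursors c1@3 c2@7 c3@9, authorship ..........
After op 2 (insert('m')): buffer="lsamijzlmikmx" (len 13), cursors c1@4 c2@9 c3@12, authorship ...1....2..3.
After op 3 (insert('i')): buffer="lsamiijzlmiikmix" (len 16), cursors c1@5 c2@11 c3@15, authorship ...11....22..33.
After op 4 (delete): buffer="lsamijzlmikmx" (len 13), cursors c1@4 c2@9 c3@12, authorship ...1....2..3.
After op 5 (move_left): buffer="lsamijzlmikmx" (len 13), cursors c1@3 c2@8 c3@11, authorship ...1....2..3.
After op 6 (delete): buffer="lsmijzmimx" (len 10), cursors c1@2 c2@6 c3@8, authorship ..1...2.3.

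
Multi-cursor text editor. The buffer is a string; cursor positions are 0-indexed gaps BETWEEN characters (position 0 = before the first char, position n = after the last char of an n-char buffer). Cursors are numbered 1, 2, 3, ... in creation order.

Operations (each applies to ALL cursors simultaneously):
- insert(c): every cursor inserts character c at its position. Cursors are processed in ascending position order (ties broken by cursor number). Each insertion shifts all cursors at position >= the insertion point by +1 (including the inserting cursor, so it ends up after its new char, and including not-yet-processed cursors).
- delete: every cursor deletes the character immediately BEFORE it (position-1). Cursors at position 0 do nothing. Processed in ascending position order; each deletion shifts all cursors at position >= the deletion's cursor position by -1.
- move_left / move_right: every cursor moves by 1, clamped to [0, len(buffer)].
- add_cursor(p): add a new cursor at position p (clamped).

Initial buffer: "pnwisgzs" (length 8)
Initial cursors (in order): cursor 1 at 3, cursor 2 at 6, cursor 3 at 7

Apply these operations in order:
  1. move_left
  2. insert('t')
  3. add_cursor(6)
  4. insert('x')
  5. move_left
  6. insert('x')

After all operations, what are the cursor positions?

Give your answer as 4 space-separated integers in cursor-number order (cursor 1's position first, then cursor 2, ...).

After op 1 (move_left): buffer="pnwisgzs" (len 8), cursors c1@2 c2@5 c3@6, authorship ........
After op 2 (insert('t')): buffer="pntwistgtzs" (len 11), cursors c1@3 c2@7 c3@9, authorship ..1...2.3..
After op 3 (add_cursor(6)): buffer="pntwistgtzs" (len 11), cursors c1@3 c4@6 c2@7 c3@9, authorship ..1...2.3..
After op 4 (insert('x')): buffer="pntxwisxtxgtxzs" (len 15), cursors c1@4 c4@8 c2@10 c3@13, authorship ..11...422.33..
After op 5 (move_left): buffer="pntxwisxtxgtxzs" (len 15), cursors c1@3 c4@7 c2@9 c3@12, authorship ..11...422.33..
After op 6 (insert('x')): buffer="pntxxwisxxtxxgtxxzs" (len 19), cursors c1@4 c4@9 c2@12 c3@16, authorship ..111...44222.333..

Answer: 4 12 16 9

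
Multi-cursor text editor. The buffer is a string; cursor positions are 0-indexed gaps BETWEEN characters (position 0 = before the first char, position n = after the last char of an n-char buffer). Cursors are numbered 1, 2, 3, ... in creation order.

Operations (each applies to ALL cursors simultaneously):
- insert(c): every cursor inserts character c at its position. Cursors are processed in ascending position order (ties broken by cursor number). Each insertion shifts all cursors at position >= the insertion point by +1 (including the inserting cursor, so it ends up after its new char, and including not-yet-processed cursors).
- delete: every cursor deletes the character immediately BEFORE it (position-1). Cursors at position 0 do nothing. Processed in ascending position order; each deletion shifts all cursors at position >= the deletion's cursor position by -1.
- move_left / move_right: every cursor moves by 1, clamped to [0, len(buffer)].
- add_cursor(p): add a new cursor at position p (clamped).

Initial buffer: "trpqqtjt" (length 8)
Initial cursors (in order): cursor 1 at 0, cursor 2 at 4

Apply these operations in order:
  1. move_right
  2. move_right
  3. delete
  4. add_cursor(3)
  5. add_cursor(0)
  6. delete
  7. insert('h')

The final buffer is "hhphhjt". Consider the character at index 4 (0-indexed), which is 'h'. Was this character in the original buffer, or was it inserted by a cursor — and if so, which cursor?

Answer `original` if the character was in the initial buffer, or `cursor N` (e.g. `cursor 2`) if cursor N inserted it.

After op 1 (move_right): buffer="trpqqtjt" (len 8), cursors c1@1 c2@5, authorship ........
After op 2 (move_right): buffer="trpqqtjt" (len 8), cursors c1@2 c2@6, authorship ........
After op 3 (delete): buffer="tpqqjt" (len 6), cursors c1@1 c2@4, authorship ......
After op 4 (add_cursor(3)): buffer="tpqqjt" (len 6), cursors c1@1 c3@3 c2@4, authorship ......
After op 5 (add_cursor(0)): buffer="tpqqjt" (len 6), cursors c4@0 c1@1 c3@3 c2@4, authorship ......
After op 6 (delete): buffer="pjt" (len 3), cursors c1@0 c4@0 c2@1 c3@1, authorship ...
After op 7 (insert('h')): buffer="hhphhjt" (len 7), cursors c1@2 c4@2 c2@5 c3@5, authorship 14.23..
Authorship (.=original, N=cursor N): 1 4 . 2 3 . .
Index 4: author = 3

Answer: cursor 3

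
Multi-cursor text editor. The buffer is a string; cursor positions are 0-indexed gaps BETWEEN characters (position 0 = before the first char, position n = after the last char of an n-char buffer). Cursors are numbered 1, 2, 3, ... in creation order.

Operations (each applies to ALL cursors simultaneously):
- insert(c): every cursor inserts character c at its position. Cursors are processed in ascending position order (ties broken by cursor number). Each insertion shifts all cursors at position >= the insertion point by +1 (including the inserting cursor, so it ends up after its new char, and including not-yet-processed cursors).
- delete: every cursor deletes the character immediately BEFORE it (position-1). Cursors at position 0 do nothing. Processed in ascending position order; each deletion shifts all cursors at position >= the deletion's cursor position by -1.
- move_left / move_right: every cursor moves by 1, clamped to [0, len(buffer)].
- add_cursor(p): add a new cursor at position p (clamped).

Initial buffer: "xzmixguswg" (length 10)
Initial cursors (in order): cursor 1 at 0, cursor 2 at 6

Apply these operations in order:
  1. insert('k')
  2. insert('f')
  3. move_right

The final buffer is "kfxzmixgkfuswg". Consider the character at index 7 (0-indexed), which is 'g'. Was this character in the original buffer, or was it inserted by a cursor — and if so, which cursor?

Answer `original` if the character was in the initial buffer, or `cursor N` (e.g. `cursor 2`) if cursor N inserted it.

Answer: original

Derivation:
After op 1 (insert('k')): buffer="kxzmixgkuswg" (len 12), cursors c1@1 c2@8, authorship 1......2....
After op 2 (insert('f')): buffer="kfxzmixgkfuswg" (len 14), cursors c1@2 c2@10, authorship 11......22....
After op 3 (move_right): buffer="kfxzmixgkfuswg" (len 14), cursors c1@3 c2@11, authorship 11......22....
Authorship (.=original, N=cursor N): 1 1 . . . . . . 2 2 . . . .
Index 7: author = original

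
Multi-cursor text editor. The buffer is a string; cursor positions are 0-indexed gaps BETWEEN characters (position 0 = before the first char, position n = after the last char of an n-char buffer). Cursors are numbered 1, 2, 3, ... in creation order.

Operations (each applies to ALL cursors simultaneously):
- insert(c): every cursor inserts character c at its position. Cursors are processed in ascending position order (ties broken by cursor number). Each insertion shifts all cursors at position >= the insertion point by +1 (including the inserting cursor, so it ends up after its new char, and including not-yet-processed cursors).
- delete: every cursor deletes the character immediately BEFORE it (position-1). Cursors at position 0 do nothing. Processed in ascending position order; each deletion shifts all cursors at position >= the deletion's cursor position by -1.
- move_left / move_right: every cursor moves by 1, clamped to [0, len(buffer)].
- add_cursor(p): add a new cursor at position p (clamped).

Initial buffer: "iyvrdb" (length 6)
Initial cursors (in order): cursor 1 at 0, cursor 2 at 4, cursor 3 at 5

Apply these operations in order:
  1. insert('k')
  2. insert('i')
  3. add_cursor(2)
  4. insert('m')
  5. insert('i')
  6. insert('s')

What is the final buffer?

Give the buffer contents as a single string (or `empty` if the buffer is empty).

After op 1 (insert('k')): buffer="kiyvrkdkb" (len 9), cursors c1@1 c2@6 c3@8, authorship 1....2.3.
After op 2 (insert('i')): buffer="kiiyvrkidkib" (len 12), cursors c1@2 c2@8 c3@11, authorship 11....22.33.
After op 3 (add_cursor(2)): buffer="kiiyvrkidkib" (len 12), cursors c1@2 c4@2 c2@8 c3@11, authorship 11....22.33.
After op 4 (insert('m')): buffer="kimmiyvrkimdkimb" (len 16), cursors c1@4 c4@4 c2@11 c3@15, authorship 1114....222.333.
After op 5 (insert('i')): buffer="kimmiiiyvrkimidkimib" (len 20), cursors c1@6 c4@6 c2@14 c3@19, authorship 111414....2222.3333.
After op 6 (insert('s')): buffer="kimmiissiyvrkimisdkimisb" (len 24), cursors c1@8 c4@8 c2@17 c3@23, authorship 11141414....22222.33333.

Answer: kimmiissiyvrkimisdkimisb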